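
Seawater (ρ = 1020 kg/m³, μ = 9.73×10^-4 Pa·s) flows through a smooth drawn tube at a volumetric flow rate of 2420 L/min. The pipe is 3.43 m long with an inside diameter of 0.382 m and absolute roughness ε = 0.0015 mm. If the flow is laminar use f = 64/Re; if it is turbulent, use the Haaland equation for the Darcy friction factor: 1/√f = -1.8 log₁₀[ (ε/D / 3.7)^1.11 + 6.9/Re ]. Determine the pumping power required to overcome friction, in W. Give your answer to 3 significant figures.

P ≈ 0.380 W

Q = 2420 L/min = 2420/60000 = 0.04033 m³/s.
Cross-sectional area A = πD²/4 = π(0.382)²/4 = 0.1146 m²; mean velocity V = Q/A = 0.04033/0.1146 = 0.3519 m/s.
Reynolds number Re = ρVD/μ = 1020 · 0.3519 · 0.382 / 0.000973 = 1.409e+05.
Re > 4000 → turbulent. Relative roughness ε/D = 1.5e-06/0.382 = 3.93e-06. Haaland: 1/√f = -1.8 log₁₀[(3.93e-06/3.7)^1.11 + 6.9/1.409e+05] = -1.8 log₁₀[2.34e-07 + 4.9e-05] = 7.755, so f = 0.01663.
Darcy-Weisbach: ΔP = f(L/D)(ρV²/2) = 0.01663·(3.43/0.382)·(1020·0.3519²/2) = 0.01663·8.979·63.16 = 9.432 Pa.
Pumping power P = QΔP = 0.04033·9.432 = 0.3804 W = 0.380 W.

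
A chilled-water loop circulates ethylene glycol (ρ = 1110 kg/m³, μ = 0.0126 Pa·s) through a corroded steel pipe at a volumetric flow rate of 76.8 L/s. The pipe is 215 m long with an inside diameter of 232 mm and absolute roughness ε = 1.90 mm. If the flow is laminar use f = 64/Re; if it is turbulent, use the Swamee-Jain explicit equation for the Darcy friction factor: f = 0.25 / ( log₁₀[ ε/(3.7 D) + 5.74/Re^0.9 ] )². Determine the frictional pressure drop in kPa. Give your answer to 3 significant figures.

Q = 76.8 L/s = 76.8/1000 = 0.0768 m³/s.
Cross-sectional area A = πD²/4 = π(0.232)²/4 = 0.04227 m²; mean velocity V = Q/A = 0.0768/0.04227 = 1.817 m/s.
Reynolds number Re = ρVD/μ = 1110 · 1.817 · 0.232 / 0.0126 = 3.713e+04.
Re > 4000 → turbulent. Relative roughness ε/D = 0.0019/0.232 = 0.00819. Swamee-Jain: f = 0.25/(log₁₀[0.00819/3.7 + 5.74/3.713e+04^0.9])² = 0.25/(log₁₀[0.00221 + 0.000443])² = 0.25/(-2.576)² = 0.03768.
Darcy-Weisbach: ΔP = f(L/D)(ρV²/2) = 0.03768·(215/0.232)·(1110·1.817²/2) = 0.03768·926.7·1832 = 6.397e+04 Pa.
ΔP = 6.397e+04 Pa = 64.0 kPa.

ΔP ≈ 64.0 kPa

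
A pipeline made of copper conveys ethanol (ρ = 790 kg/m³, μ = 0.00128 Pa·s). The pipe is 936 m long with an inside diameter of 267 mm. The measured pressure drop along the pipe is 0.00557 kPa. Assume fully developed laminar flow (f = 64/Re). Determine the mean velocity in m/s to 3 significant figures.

For laminar flow, f = 64/Re with Re = ρVD/μ, so Darcy-Weisbach reduces to ΔP = 32μLV/D². Solving for V: V = ΔP·D²/(32μL) = 5.57·(0.267)²/(32·0.00128·936) = 0.01036 m/s.
Check: Re = ρVD/μ = 790·0.01036·0.267/0.00128 = 1707 < 2300, so the laminar assumption holds.

V ≈ 0.0104 m/s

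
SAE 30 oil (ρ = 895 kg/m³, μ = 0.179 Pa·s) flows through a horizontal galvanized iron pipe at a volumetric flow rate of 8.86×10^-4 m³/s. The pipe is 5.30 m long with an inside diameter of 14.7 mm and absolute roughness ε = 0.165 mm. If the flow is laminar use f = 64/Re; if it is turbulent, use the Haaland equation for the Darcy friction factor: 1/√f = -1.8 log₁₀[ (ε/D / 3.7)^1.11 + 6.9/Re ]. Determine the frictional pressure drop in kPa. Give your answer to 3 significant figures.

ΔP ≈ 733 kPa

Cross-sectional area A = πD²/4 = π(0.0147)²/4 = 0.0001697 m²; mean velocity V = Q/A = 0.000886/0.0001697 = 5.22 m/s.
Reynolds number Re = ρVD/μ = 895 · 5.22 · 0.0147 / 0.179 = 383.7.
Re < 2300 → laminar flow, so f = 64/Re = 64/383.7 = 0.1668 (the turbulent correlation is not needed).
Darcy-Weisbach: ΔP = f(L/D)(ρV²/2) = 0.1668·(5.3/0.0147)·(895·5.22²/2) = 0.1668·360.5·1.22e+04 = 7.334e+05 Pa.
ΔP = 7.334e+05 Pa = 733 kPa.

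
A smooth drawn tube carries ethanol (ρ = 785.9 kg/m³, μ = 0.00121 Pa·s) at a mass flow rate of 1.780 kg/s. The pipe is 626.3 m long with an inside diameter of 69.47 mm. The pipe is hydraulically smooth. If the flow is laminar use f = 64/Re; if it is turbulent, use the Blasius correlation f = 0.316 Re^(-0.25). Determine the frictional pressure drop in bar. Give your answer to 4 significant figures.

ΔP ≈ 0.3119 bar

A = πD²/4 = π(0.06947)²/4 = 0.00379 m²; mean velocity V = ṁ/(ρA) = 1.78/(785.9 · 0.00379) = 0.5975 m/s.
Reynolds number Re = ρVD/μ = 785.9 · 0.5975 · 0.06947 / 0.00121 = 2.696e+04.
Re > 4000 → turbulent. Smooth-pipe (Blasius): f = 0.316 Re^(-0.25) = 0.316/(2.696e+04)^0.25 = 0.02466.
Darcy-Weisbach: ΔP = f(L/D)(ρV²/2) = 0.02466·(626.3/0.06947)·(785.9·0.5975²/2) = 0.02466·9015·140.3 = 3.119e+04 Pa.
ΔP = 3.119e+04 Pa = 0.3119 bar.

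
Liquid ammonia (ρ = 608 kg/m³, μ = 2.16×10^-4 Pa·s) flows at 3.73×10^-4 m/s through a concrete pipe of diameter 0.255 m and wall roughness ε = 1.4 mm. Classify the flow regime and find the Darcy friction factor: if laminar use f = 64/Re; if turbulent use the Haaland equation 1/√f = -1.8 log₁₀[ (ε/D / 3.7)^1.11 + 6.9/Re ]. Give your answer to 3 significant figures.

f ≈ 0.239

Re = ρVD/μ = 608·0.000373·0.255/0.000216 = 267.7.
Re < 2300 → laminar, so f = 64/Re = 0.239 (roughness is irrelevant in laminar flow).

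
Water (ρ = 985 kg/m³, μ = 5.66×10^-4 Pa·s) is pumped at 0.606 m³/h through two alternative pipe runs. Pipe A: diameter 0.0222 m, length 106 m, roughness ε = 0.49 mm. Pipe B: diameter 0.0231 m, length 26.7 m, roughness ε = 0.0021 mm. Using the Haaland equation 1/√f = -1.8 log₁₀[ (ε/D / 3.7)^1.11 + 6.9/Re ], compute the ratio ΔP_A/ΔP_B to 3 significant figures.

Pipe A: V = Q/A = 0.0001683/0.0003871 = 0.4349 m/s; Re = 1.68e+04; ε/D = 0.0221; Haaland → f = 0.05273; ΔP_A = f(L/D)(ρV²/2) = 2.345e+04 Pa.
Pipe B: V = Q/A = 0.0001683/0.0004191 = 0.4017 m/s; Re = 1.615e+04; ε/D = 9.09e-05; Haaland → f = 0.02731; ΔP_B = f(L/D)(ρV²/2) = 2508 Pa.
ΔP_A/ΔP_B = 2.345e+04/2508 = 9.35.

ΔP_A/ΔP_B ≈ 9.35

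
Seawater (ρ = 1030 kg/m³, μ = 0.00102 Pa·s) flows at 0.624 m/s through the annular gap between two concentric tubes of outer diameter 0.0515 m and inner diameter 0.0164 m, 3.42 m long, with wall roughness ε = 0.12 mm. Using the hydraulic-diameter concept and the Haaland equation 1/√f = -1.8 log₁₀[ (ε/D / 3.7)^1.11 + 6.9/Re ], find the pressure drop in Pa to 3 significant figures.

ΔP ≈ 615 Pa

Hydraulic diameter D_h = 4A/P = D_o - D_i = 0.0515 - 0.0164 = 0.0351 m.
Re = ρVD_h/μ = 1030·0.624·0.0351/0.00102 = 2.212e+04.
ε/D_h = 0.00012/0.0351 = 0.00342; Haaland gives 1/√f = -1.8 log₁₀[0.000428+0.000312] = 5.635, so f = 0.03149.
ΔP = f(L/D_h)(ρV²/2) = 0.03149·3.42/0.0351·200.5 = 615.3 Pa.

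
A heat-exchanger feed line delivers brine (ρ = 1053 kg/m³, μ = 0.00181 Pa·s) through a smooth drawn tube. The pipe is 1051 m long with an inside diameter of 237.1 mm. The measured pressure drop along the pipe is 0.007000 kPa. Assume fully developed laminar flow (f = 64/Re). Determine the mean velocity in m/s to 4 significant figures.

V ≈ 0.006464 m/s

For laminar flow, f = 64/Re with Re = ρVD/μ, so Darcy-Weisbach reduces to ΔP = 32μLV/D². Solving for V: V = ΔP·D²/(32μL) = 7·(0.2371)²/(32·0.00181·1051) = 0.006464 m/s.
Check: Re = ρVD/μ = 1053·0.006464·0.2371/0.00181 = 891.7 < 2300, so the laminar assumption holds.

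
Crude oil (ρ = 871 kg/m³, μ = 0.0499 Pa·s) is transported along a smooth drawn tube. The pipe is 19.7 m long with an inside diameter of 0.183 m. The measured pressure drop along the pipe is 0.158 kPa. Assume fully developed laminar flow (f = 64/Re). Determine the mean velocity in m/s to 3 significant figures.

For laminar flow, f = 64/Re with Re = ρVD/μ, so Darcy-Weisbach reduces to ΔP = 32μLV/D². Solving for V: V = ΔP·D²/(32μL) = 158·(0.183)²/(32·0.0499·19.7) = 0.1682 m/s.
Check: Re = ρVD/μ = 871·0.1682·0.183/0.0499 = 537.3 < 2300, so the laminar assumption holds.

V ≈ 0.168 m/s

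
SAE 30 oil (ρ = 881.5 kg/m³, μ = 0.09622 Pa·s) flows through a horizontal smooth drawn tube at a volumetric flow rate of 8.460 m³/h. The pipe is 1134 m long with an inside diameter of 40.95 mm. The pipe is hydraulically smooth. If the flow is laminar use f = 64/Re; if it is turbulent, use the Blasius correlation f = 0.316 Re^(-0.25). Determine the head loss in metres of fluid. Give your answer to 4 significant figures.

Q = 8.460 m³/h = 8.460/3600 = 0.00235 m³/s.
Cross-sectional area A = πD²/4 = π(0.04095)²/4 = 0.001317 m²; mean velocity V = Q/A = 0.00235/0.001317 = 1.784 m/s.
Reynolds number Re = ρVD/μ = 881.5 · 1.784 · 0.04095 / 0.0962 = 669.4.
Re < 2300 → laminar flow, so f = 64/Re = 64/669.4 = 0.09561 (the turbulent correlation is not needed).
Darcy-Weisbach: ΔP = f(L/D)(ρV²/2) = 0.09561·(1134/0.04095)·(881.5·1.784²/2) = 0.09561·2.769e+04·1403 = 3.715e+06 Pa.
Head loss h_f = ΔP/(ρg) = 3.715e+06/(881.5·9.81) = 429.6 m.

h_f ≈ 429.6 m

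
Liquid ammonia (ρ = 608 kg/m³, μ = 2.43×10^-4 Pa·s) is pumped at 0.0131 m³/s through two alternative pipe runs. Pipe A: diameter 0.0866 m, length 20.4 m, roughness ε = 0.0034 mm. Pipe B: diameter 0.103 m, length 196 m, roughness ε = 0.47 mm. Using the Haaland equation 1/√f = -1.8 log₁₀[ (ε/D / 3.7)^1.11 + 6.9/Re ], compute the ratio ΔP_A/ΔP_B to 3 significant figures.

ΔP_A/ΔP_B ≈ 0.113

Pipe A: V = Q/A = 0.0131/0.00589 = 2.224 m/s; Re = 4.819e+05; ε/D = 3.93e-05; Haaland → f = 0.01361; ΔP_A = f(L/D)(ρV²/2) = 4823 Pa.
Pipe B: V = Q/A = 0.0131/0.008332 = 1.572 m/s; Re = 4.052e+05; ε/D = 0.00456; Haaland → f = 0.02983; ΔP_B = f(L/D)(ρV²/2) = 4.266e+04 Pa.
ΔP_A/ΔP_B = 4823/4.266e+04 = 0.113.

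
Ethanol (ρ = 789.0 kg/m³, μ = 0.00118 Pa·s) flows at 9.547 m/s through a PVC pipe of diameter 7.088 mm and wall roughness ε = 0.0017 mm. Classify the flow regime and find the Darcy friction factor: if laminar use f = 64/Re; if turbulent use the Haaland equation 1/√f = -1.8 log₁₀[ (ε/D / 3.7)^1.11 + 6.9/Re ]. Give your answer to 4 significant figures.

f ≈ 0.02186

Re = ρVD/μ = 789·9.547·0.007088/0.00118 = 4.525e+04.
Re > 4000 → turbulent. ε/D = 1.7e-06/0.007088 = 0.00024; Haaland: 1/√f = -1.8 log₁₀[2.24e-05 + 0.000152] = 6.763, so f = 0.02186.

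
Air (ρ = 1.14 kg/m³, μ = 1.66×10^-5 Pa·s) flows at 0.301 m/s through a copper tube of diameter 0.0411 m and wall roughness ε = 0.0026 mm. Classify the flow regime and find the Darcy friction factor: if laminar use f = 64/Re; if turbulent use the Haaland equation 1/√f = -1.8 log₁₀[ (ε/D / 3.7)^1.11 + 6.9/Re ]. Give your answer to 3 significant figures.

f ≈ 0.0753

Re = ρVD/μ = 1.14·0.301·0.0411/1.66e-05 = 849.6.
Re < 2300 → laminar, so f = 64/Re = 0.07533 (roughness is irrelevant in laminar flow).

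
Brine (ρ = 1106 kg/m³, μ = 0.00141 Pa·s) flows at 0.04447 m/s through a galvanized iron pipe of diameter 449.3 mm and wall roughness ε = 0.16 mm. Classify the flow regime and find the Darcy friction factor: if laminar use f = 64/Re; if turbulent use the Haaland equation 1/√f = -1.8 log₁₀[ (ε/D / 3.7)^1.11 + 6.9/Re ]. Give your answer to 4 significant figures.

Re = ρVD/μ = 1106·0.04447·0.4493/0.00141 = 1.567e+04.
Re > 4000 → turbulent. ε/D = 0.00016/0.4493 = 0.000356; Haaland: 1/√f = -1.8 log₁₀[3.48e-05 + 0.00044] = 5.982, so f = 0.02795.

f ≈ 0.02795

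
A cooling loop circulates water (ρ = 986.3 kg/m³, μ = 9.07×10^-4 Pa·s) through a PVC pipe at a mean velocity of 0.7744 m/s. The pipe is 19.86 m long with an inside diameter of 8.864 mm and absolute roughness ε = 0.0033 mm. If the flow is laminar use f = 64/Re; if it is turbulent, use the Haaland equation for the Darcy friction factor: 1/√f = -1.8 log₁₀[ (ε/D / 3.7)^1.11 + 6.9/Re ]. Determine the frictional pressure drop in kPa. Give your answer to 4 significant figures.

ΔP ≈ 22.46 kPa

Reynolds number Re = ρVD/μ = 986.3 · 0.7744 · 0.008864 / 0.000907 = 7464.
Re > 4000 → turbulent. Relative roughness ε/D = 3.3e-06/0.008864 = 0.000372. Haaland: 1/√f = -1.8 log₁₀[(0.000372/3.7)^1.11 + 6.9/7464] = -1.8 log₁₀[3.66e-05 + 0.000924] = 5.431, so f = 0.0339.
Darcy-Weisbach: ΔP = f(L/D)(ρV²/2) = 0.0339·(19.86/0.008864)·(986.3·0.7744²/2) = 0.0339·2241·295.7 = 2.246e+04 Pa.
ΔP = 2.246e+04 Pa = 22.46 kPa.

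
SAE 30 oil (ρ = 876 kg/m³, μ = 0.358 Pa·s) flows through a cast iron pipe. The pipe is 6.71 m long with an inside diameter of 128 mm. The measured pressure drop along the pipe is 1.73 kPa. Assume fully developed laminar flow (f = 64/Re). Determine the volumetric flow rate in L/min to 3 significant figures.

For laminar flow, f = 64/Re with Re = ρVD/μ, so Darcy-Weisbach reduces to ΔP = 32μLV/D². Solving for V: V = ΔP·D²/(32μL) = 1730·(0.128)²/(32·0.358·6.71) = 0.3687 m/s.
Check: Re = ρVD/μ = 876·0.3687·0.128/0.358 = 115.5 < 2300, so the laminar assumption holds.
Q = V·A = 0.3687·(π/4·0.128²) = 0.004745 m³/s = 285 L/min.

Q ≈ 285 L/min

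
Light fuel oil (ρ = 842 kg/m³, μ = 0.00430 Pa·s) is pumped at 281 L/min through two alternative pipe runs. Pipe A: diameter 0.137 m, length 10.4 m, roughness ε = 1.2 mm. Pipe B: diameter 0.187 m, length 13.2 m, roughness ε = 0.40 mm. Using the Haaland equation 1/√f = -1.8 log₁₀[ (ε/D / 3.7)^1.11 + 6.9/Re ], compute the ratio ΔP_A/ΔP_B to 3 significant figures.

Pipe A: V = Q/A = 0.004683/0.01474 = 0.3177 m/s; Re = 8523; ε/D = 0.00876; Haaland → f = 0.04255; ΔP_A = f(L/D)(ρV²/2) = 137.3 Pa.
Pipe B: V = Q/A = 0.004683/0.02746 = 0.1705 m/s; Re = 6244; ε/D = 0.00214; Haaland → f = 0.03756; ΔP_B = f(L/D)(ρV²/2) = 32.46 Pa.
ΔP_A/ΔP_B = 137.3/32.46 = 4.23.

ΔP_A/ΔP_B ≈ 4.23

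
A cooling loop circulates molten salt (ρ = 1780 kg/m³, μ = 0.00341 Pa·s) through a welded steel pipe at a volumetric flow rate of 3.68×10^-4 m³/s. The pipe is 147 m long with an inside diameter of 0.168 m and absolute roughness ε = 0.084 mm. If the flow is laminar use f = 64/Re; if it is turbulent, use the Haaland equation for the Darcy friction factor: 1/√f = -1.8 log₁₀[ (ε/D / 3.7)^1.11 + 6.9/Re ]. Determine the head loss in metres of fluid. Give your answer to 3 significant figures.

h_f ≈ 5.40×10^-4 m

Cross-sectional area A = πD²/4 = π(0.168)²/4 = 0.02217 m²; mean velocity V = Q/A = 0.000368/0.02217 = 0.0166 m/s.
Reynolds number Re = ρVD/μ = 1780 · 0.0166 · 0.168 / 0.00341 = 1456.
Re < 2300 → laminar flow, so f = 64/Re = 64/1456 = 0.04396 (the turbulent correlation is not needed).
Darcy-Weisbach: ΔP = f(L/D)(ρV²/2) = 0.04396·(147/0.168)·(1780·0.0166²/2) = 0.04396·875·0.2453 = 9.435 Pa.
Head loss h_f = ΔP/(ρg) = 9.435/(1780·9.81) = 5.40×10^-4 m.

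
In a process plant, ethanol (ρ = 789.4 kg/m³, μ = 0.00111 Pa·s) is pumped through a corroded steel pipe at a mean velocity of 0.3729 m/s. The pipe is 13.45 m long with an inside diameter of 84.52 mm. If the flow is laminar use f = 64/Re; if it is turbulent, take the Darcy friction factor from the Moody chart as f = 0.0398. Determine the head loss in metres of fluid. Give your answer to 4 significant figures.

Reynolds number Re = ρVD/μ = 789.4 · 0.3729 · 0.08452 / 0.00111 = 2.241e+04.
Re > 4000 → turbulent; use the Moody-chart value f = 0.0398.
Darcy-Weisbach: ΔP = f(L/D)(ρV²/2) = 0.0398·(13.45/0.08452)·(789.4·0.3729²/2) = 0.0398·159.1·54.88 = 347.6 Pa.
Head loss h_f = ΔP/(ρg) = 347.6/(789.4·9.81) = 0.04489 m.

h_f ≈ 0.04489 m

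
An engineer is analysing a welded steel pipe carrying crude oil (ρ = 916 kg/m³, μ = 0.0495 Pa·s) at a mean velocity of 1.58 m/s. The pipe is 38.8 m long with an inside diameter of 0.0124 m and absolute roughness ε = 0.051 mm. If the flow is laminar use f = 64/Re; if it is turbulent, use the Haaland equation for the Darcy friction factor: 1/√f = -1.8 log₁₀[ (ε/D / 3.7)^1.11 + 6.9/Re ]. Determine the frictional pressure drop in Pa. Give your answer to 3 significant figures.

Reynolds number Re = ρVD/μ = 916 · 1.58 · 0.0124 / 0.0495 = 362.6.
Re < 2300 → laminar flow, so f = 64/Re = 64/362.6 = 0.1765 (the turbulent correlation is not needed).
Darcy-Weisbach: ΔP = f(L/D)(ρV²/2) = 0.1765·(38.8/0.0124)·(916·1.58²/2) = 0.1765·3129·1143 = 6.315e+05 Pa.

ΔP ≈ 632000 Pa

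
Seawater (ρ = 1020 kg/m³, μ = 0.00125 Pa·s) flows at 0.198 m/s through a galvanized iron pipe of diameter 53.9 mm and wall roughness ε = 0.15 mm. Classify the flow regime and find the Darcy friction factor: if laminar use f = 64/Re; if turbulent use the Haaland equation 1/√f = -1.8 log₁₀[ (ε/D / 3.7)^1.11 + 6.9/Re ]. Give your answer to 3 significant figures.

f ≈ 0.0356

Re = ρVD/μ = 1020·0.198·0.0539/0.00125 = 8709.
Re > 4000 → turbulent. ε/D = 0.00015/0.0539 = 0.00278; Haaland: 1/√f = -1.8 log₁₀[0.000341 + 0.000792] = 5.302, so f = 0.03557.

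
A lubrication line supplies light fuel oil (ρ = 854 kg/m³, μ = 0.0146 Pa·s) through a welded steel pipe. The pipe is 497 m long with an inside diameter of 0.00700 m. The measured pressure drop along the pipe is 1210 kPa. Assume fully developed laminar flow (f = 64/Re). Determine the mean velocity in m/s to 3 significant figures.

V ≈ 0.255 m/s

For laminar flow, f = 64/Re with Re = ρVD/μ, so Darcy-Weisbach reduces to ΔP = 32μLV/D². Solving for V: V = ΔP·D²/(32μL) = 1.21e+06·(0.007)²/(32·0.0146·497) = 0.2553 m/s.
Check: Re = ρVD/μ = 854·0.2553·0.007/0.0146 = 104.6 < 2300, so the laminar assumption holds.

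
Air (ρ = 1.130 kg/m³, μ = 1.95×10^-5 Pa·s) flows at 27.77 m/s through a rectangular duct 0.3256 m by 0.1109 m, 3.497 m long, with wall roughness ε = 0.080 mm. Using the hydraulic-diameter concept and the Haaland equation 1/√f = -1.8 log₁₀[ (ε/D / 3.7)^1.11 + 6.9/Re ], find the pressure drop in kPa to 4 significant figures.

ΔP ≈ 0.1670 kPa

Hydraulic diameter D_h = 4A/P = 4·(0.3256·0.1109)/(2·(0.3256+0.1109)) = 0.1444/0.873 = 0.1654 m.
Re = ρVD_h/μ = 1.13·27.77·0.1654/1.95e-05 = 2.662e+05.
ε/D_h = 8e-05/0.1654 = 0.000484; Haaland gives 1/√f = -1.8 log₁₀[4.89e-05+2.59e-05] = 7.427, so f = 0.01813.
ΔP = f(L/D_h)(ρV²/2) = 0.01813·3.497/0.1654·435.7 = 167 Pa.
ΔP = 0.1670 kPa.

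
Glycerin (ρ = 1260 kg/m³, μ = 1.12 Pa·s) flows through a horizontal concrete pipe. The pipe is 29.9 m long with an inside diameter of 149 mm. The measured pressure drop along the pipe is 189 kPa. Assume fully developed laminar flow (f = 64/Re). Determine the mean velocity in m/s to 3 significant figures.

For laminar flow, f = 64/Re with Re = ρVD/μ, so Darcy-Weisbach reduces to ΔP = 32μLV/D². Solving for V: V = ΔP·D²/(32μL) = 1.89e+05·(0.149)²/(32·1.12·29.9) = 3.916 m/s.
Check: Re = ρVD/μ = 1260·3.916·0.149/1.12 = 656.3 < 2300, so the laminar assumption holds.

V ≈ 3.92 m/s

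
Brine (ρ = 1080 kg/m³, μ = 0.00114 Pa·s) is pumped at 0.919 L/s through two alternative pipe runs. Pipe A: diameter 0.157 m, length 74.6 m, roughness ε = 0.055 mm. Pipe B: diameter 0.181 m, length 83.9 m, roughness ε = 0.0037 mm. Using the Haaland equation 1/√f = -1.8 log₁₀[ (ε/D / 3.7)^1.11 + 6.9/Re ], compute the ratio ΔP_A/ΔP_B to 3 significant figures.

Pipe A: V = Q/A = 0.000919/0.01936 = 0.04747 m/s; Re = 7061; ε/D = 0.00035; Haaland → f = 0.03441; ΔP_A = f(L/D)(ρV²/2) = 19.89 Pa.
Pipe B: V = Q/A = 0.000919/0.02573 = 0.03572 m/s; Re = 6124; ε/D = 2.04e-05; Haaland → f = 0.03552; ΔP_B = f(L/D)(ρV²/2) = 11.34 Pa.
ΔP_A/ΔP_B = 19.89/11.34 = 1.75.

ΔP_A/ΔP_B ≈ 1.75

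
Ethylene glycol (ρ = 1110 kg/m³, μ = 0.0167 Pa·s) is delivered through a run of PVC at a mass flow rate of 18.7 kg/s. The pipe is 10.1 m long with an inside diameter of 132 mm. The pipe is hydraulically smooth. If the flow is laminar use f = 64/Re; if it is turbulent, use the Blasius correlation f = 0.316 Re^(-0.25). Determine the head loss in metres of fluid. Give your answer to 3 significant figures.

A = πD²/4 = π(0.132)²/4 = 0.01368 m²; mean velocity V = ṁ/(ρA) = 18.7/(1110 · 0.01368) = 1.231 m/s.
Reynolds number Re = ρVD/μ = 1110 · 1.231 · 0.132 / 0.0167 = 1.08e+04.
Re > 4000 → turbulent. Smooth-pipe (Blasius): f = 0.316 Re^(-0.25) = 0.316/(1.08e+04)^0.25 = 0.031.
Darcy-Weisbach: ΔP = f(L/D)(ρV²/2) = 0.031·(10.1/0.132)·(1110·1.231²/2) = 0.031·76.52·841.1 = 1995 Pa.
Head loss h_f = ΔP/(ρg) = 1995/(1110·9.81) = 0.183 m.

h_f ≈ 0.183 m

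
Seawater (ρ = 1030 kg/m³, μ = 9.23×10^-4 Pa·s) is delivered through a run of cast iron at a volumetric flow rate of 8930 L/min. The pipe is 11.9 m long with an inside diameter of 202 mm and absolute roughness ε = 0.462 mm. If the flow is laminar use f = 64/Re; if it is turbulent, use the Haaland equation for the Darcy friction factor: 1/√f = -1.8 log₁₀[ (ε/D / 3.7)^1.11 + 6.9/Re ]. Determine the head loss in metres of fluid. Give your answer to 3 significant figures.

Q = 8930 L/min = 8930/60000 = 0.1488 m³/s.
Cross-sectional area A = πD²/4 = π(0.202)²/4 = 0.03205 m²; mean velocity V = Q/A = 0.1488/0.03205 = 4.644 m/s.
Reynolds number Re = ρVD/μ = 1030 · 4.644 · 0.202 / 0.000923 = 1.047e+06.
Re > 4000 → turbulent. Relative roughness ε/D = 0.000462/0.202 = 0.00229. Haaland: 1/√f = -1.8 log₁₀[(0.00229/3.7)^1.11 + 6.9/1.047e+06] = -1.8 log₁₀[0.000274 + 6.59e-06] = 6.393, so f = 0.02447.
Darcy-Weisbach: ΔP = f(L/D)(ρV²/2) = 0.02447·(11.9/0.202)·(1030·4.644²/2) = 0.02447·58.91·1.111e+04 = 1.601e+04 Pa.
Head loss h_f = ΔP/(ρg) = 1.601e+04/(1030·9.81) = 1.58 m.

h_f ≈ 1.58 m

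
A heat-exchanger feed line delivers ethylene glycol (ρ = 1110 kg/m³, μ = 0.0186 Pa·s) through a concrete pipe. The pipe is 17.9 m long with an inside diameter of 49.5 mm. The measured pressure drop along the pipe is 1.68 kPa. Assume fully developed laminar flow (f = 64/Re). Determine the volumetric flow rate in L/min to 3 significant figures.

Q ≈ 44.6 L/min

For laminar flow, f = 64/Re with Re = ρVD/μ, so Darcy-Weisbach reduces to ΔP = 32μLV/D². Solving for V: V = ΔP·D²/(32μL) = 1680·(0.0495)²/(32·0.0186·17.9) = 0.3864 m/s.
Check: Re = ρVD/μ = 1110·0.3864·0.0495/0.0186 = 1141 < 2300, so the laminar assumption holds.
Q = V·A = 0.3864·(π/4·0.0495²) = 0.0007435 m³/s = 44.6 L/min.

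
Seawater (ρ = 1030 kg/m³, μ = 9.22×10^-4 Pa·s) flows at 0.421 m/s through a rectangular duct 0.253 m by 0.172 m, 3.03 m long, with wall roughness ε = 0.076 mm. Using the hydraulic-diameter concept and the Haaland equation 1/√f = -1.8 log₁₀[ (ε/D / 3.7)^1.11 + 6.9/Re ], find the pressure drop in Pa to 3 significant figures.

Hydraulic diameter D_h = 4A/P = 4·(0.253·0.172)/(2·(0.253+0.172)) = 0.1741/0.85 = 0.2048 m.
Re = ρVD_h/μ = 1030·0.421·0.2048/0.000922 = 9.631e+04.
ε/D_h = 7.6e-05/0.2048 = 0.000371; Haaland gives 1/√f = -1.8 log₁₀[3.64e-05+7.16e-05] = 7.139, so f = 0.01962.
ΔP = f(L/D_h)(ρV²/2) = 0.01962·3.03/0.2048·91.28 = 26.5 Pa.

ΔP ≈ 26.5 Pa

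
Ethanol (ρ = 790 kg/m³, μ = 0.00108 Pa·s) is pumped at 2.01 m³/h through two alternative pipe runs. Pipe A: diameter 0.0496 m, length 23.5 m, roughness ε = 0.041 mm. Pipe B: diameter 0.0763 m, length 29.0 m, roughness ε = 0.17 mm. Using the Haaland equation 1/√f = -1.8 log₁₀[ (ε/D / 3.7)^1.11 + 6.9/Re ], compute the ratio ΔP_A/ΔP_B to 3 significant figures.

ΔP_A/ΔP_B ≈ 5.98

Pipe A: V = Q/A = 0.0005583/0.001932 = 0.289 m/s; Re = 1.048e+04; ε/D = 0.000827; Haaland → f = 0.03157; ΔP_A = f(L/D)(ρV²/2) = 493.3 Pa.
Pipe B: V = Q/A = 0.0005583/0.004572 = 0.1221 m/s; Re = 6815; ε/D = 0.00223; Haaland → f = 0.03687; ΔP_B = f(L/D)(ρV²/2) = 82.54 Pa.
ΔP_A/ΔP_B = 493.3/82.54 = 5.98.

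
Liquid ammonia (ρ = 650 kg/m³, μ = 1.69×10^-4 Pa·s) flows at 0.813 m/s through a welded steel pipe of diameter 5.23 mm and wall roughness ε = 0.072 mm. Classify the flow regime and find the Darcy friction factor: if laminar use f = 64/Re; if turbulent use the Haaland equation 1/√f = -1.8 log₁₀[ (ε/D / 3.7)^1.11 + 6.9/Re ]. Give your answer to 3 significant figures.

Re = ρVD/μ = 650·0.813·0.00523/0.000169 = 1.635e+04.
Re > 4000 → turbulent. ε/D = 7.2e-05/0.00523 = 0.0138; Haaland: 1/√f = -1.8 log₁₀[0.00201 + 0.000422] = 4.705, so f = 0.04517.

f ≈ 0.0452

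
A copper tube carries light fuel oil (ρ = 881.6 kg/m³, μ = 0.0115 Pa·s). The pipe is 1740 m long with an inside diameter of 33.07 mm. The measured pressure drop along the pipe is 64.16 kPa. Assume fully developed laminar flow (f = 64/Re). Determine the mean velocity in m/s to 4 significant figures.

V ≈ 0.1096 m/s

For laminar flow, f = 64/Re with Re = ρVD/μ, so Darcy-Weisbach reduces to ΔP = 32μLV/D². Solving for V: V = ΔP·D²/(32μL) = 6.416e+04·(0.03307)²/(32·0.0115·1740) = 0.1096 m/s.
Check: Re = ρVD/μ = 881.6·0.1096·0.03307/0.0115 = 277.8 < 2300, so the laminar assumption holds.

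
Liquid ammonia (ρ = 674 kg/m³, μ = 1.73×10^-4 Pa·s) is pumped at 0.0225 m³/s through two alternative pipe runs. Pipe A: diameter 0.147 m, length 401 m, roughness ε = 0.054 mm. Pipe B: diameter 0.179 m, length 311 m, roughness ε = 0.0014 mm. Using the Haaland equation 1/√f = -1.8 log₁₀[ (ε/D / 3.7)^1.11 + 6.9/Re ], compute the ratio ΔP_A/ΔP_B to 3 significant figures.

ΔP_A/ΔP_B ≈ 4.45

Pipe A: V = Q/A = 0.0225/0.01697 = 1.326 m/s; Re = 7.593e+05; ε/D = 0.000367; Haaland → f = 0.01634; ΔP_A = f(L/D)(ρV²/2) = 2.641e+04 Pa.
Pipe B: V = Q/A = 0.0225/0.02516 = 0.8941 m/s; Re = 6.235e+05; ε/D = 7.82e-06; Haaland → f = 0.01266; ΔP_B = f(L/D)(ρV²/2) = 5928 Pa.
ΔP_A/ΔP_B = 2.641e+04/5928 = 4.45.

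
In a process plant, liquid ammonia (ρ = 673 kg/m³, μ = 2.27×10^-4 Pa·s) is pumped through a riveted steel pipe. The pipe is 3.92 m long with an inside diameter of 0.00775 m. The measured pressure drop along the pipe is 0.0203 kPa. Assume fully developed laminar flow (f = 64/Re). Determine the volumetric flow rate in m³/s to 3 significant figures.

Q ≈ 2.02×10^-6 m³/s

For laminar flow, f = 64/Re with Re = ρVD/μ, so Darcy-Weisbach reduces to ΔP = 32μLV/D². Solving for V: V = ΔP·D²/(32μL) = 20.3·(0.00775)²/(32·0.000227·3.92) = 0.04282 m/s.
Check: Re = ρVD/μ = 673·0.04282·0.00775/0.000227 = 983.8 < 2300, so the laminar assumption holds.
Q = V·A = 0.04282·(π/4·0.00775²) = 2.02e-06 m³/s = 2.02×10^-6 m³/s.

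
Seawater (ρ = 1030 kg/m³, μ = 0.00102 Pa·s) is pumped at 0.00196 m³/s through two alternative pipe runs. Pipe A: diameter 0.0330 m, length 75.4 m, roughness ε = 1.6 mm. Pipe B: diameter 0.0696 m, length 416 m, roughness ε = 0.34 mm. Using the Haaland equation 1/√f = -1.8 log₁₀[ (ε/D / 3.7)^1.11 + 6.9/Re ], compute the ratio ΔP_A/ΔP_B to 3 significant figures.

Pipe A: V = Q/A = 0.00196/0.0008553 = 2.292 m/s; Re = 7.636e+04; ε/D = 0.0485; Haaland → f = 0.07101; ΔP_A = f(L/D)(ρV²/2) = 4.388e+05 Pa.
Pipe B: V = Q/A = 0.00196/0.003805 = 0.5152 m/s; Re = 3.621e+04; ε/D = 0.00489; Haaland → f = 0.03249; ΔP_B = f(L/D)(ρV²/2) = 2.654e+04 Pa.
ΔP_A/ΔP_B = 4.388e+05/2.654e+04 = 16.5.

ΔP_A/ΔP_B ≈ 16.5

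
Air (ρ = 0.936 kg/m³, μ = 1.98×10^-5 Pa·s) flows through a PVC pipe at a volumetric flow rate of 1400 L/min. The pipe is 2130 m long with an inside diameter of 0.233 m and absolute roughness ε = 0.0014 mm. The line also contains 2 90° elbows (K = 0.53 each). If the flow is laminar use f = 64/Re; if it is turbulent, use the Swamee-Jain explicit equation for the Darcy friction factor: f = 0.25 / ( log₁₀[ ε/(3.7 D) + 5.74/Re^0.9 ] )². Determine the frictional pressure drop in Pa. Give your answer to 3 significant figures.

ΔP ≈ 46.0 Pa

Q = 1400 L/min = 1400/60000 = 0.02333 m³/s.
Cross-sectional area A = πD²/4 = π(0.233)²/4 = 0.04264 m²; mean velocity V = Q/A = 0.02333/0.04264 = 0.5472 m/s.
Reynolds number Re = ρVD/μ = 0.936 · 0.5472 · 0.233 / 1.98e-05 = 6028.
Re > 4000 → turbulent. Relative roughness ε/D = 1.4e-06/0.233 = 6.01e-06. Swamee-Jain: f = 0.25/(log₁₀[6.01e-06/3.7 + 5.74/6028^0.9])² = 0.25/(log₁₀[1.62e-06 + 0.00227])² = 0.25/(-2.643)² = 0.03579.
Total minor-loss coefficient ΣK = 2·0.53 = 1.06.
ΔP = [f·L/D + ΣK]·(ρV²/2) = [0.03579·2130/0.233 + 1.06]·(0.936·0.5472²/2) = [327.2 + 1.06]·0.1402 = 46 Pa.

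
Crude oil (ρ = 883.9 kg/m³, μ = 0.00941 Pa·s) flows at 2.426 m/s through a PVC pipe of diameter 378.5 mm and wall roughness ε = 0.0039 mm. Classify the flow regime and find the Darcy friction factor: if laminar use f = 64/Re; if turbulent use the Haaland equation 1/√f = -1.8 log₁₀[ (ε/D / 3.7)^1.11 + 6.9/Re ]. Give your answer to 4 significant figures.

f ≈ 0.01842

Re = ρVD/μ = 883.9·2.426·0.3785/0.00941 = 8.625e+04.
Re > 4000 → turbulent. ε/D = 3.9e-06/0.3785 = 1.03e-05; Haaland: 1/√f = -1.8 log₁₀[6.82e-07 + 8e-05] = 7.368, so f = 0.01842.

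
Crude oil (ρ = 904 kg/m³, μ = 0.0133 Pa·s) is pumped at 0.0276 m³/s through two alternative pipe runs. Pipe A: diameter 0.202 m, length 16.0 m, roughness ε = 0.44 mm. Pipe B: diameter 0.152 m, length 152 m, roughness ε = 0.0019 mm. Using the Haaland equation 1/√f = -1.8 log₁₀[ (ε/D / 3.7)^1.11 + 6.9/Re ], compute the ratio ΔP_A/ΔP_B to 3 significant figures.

Pipe A: V = Q/A = 0.0276/0.03205 = 0.8612 m/s; Re = 1.182e+04; ε/D = 0.00218; Haaland → f = 0.03266; ΔP_A = f(L/D)(ρV²/2) = 867.3 Pa.
Pipe B: V = Q/A = 0.0276/0.01815 = 1.521 m/s; Re = 1.571e+04; ε/D = 1.25e-05; Haaland → f = 0.02739; ΔP_B = f(L/D)(ρV²/2) = 2.865e+04 Pa.
ΔP_A/ΔP_B = 867.3/2.865e+04 = 0.0303.

ΔP_A/ΔP_B ≈ 0.0303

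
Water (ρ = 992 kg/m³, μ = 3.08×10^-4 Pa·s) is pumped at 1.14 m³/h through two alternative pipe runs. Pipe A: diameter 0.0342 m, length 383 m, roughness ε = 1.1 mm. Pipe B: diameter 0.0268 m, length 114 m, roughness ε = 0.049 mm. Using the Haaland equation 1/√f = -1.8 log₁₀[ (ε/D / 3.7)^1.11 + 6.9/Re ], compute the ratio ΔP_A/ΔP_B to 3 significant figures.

ΔP_A/ΔP_B ≈ 2.29

Pipe A: V = Q/A = 0.0003167/0.0009186 = 0.3447 m/s; Re = 3.797e+04; ε/D = 0.0322; Haaland → f = 0.05977; ΔP_A = f(L/D)(ρV²/2) = 3.945e+04 Pa.
Pipe B: V = Q/A = 0.0003167/0.0005641 = 0.5614 m/s; Re = 4.846e+04; ε/D = 0.00183; Haaland → f = 0.02596; ΔP_B = f(L/D)(ρV²/2) = 1.726e+04 Pa.
ΔP_A/ΔP_B = 3.945e+04/1.726e+04 = 2.29.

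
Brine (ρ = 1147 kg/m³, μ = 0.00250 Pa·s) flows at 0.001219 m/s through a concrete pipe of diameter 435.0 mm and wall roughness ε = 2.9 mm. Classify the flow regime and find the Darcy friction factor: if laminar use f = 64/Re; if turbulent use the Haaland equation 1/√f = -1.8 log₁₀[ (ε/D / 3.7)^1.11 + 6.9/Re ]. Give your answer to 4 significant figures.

Re = ρVD/μ = 1147·0.001219·0.435/0.0025 = 243.3.
Re < 2300 → laminar, so f = 64/Re = 0.2631 (roughness is irrelevant in laminar flow).

f ≈ 0.2631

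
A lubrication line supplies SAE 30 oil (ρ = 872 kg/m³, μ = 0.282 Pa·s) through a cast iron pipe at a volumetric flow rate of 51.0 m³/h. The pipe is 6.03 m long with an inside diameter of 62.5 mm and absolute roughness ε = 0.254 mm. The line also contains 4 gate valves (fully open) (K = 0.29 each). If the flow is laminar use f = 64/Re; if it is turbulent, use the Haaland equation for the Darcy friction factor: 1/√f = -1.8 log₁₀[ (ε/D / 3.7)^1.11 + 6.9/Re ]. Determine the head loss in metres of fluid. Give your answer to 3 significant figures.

h_f ≈ 8.78 m

Q = 51.0 m³/h = 51.0/3600 = 0.01417 m³/s.
Cross-sectional area A = πD²/4 = π(0.0625)²/4 = 0.003068 m²; mean velocity V = Q/A = 0.01417/0.003068 = 4.618 m/s.
Reynolds number Re = ρVD/μ = 872 · 4.618 · 0.0625 / 0.282 = 892.4.
Re < 2300 → laminar flow, so f = 64/Re = 64/892.4 = 0.07172 (the turbulent correlation is not needed).
Total minor-loss coefficient ΣK = 4·0.29 = 1.16.
ΔP = [f·L/D + ΣK]·(ρV²/2) = [0.07172·6.03/0.0625 + 1.16]·(872·4.618²/2) = [6.919 + 1.16]·9297 = 7.511e+04 Pa.
Head loss h_f = ΔP/(ρg) = 7.511e+04/(872·9.81) = 8.78 m.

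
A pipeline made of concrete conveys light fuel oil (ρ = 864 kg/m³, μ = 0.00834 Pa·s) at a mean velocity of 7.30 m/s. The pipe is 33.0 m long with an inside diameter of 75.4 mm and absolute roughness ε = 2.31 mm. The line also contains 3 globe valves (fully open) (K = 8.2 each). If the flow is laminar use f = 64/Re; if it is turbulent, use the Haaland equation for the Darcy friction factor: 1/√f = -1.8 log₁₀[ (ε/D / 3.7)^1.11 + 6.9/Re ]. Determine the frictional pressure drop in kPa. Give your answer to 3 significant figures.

Reynolds number Re = ρVD/μ = 864 · 7.3 · 0.0754 / 0.00834 = 5.702e+04.
Re > 4000 → turbulent. Relative roughness ε/D = 0.00231/0.0754 = 0.0306. Haaland: 1/√f = -1.8 log₁₀[(0.0306/3.7)^1.11 + 6.9/5.702e+04] = -1.8 log₁₀[0.00489 + 0.000121] = 4.141, so f = 0.05833.
Total minor-loss coefficient ΣK = 3·8.2 = 24.6.
ΔP = [f·L/D + ΣK]·(ρV²/2) = [0.05833·33/0.0754 + 24.6]·(864·7.3²/2) = [25.53 + 24.6]·2.302e+04 = 1.154e+06 Pa.
ΔP = 1.154e+06 Pa = 1150 kPa.

ΔP ≈ 1150 kPa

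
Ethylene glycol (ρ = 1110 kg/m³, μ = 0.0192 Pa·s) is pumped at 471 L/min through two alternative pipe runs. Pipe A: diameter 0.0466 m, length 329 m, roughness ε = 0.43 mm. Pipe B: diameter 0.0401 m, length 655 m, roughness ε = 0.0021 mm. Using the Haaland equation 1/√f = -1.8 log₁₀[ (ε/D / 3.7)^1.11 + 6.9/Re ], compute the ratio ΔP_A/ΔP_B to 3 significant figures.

ΔP_A/ΔP_B ≈ 0.349

Pipe A: V = Q/A = 0.00785/0.001706 = 4.603 m/s; Re = 1.24e+04; ε/D = 0.00923; Haaland → f = 0.0413; ΔP_A = f(L/D)(ρV²/2) = 3.428e+06 Pa.
Pipe B: V = Q/A = 0.00785/0.001263 = 6.216 m/s; Re = 1.441e+04; ε/D = 5.24e-05; Haaland → f = 0.02807; ΔP_B = f(L/D)(ρV²/2) = 9.831e+06 Pa.
ΔP_A/ΔP_B = 3.428e+06/9.831e+06 = 0.349.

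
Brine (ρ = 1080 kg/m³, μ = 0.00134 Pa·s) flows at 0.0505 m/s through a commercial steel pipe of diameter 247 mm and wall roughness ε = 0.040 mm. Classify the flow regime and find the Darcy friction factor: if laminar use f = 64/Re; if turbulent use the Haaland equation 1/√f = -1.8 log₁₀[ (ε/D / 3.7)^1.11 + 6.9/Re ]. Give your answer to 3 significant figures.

Re = ρVD/μ = 1080·0.0505·0.247/0.00134 = 1.005e+04.
Re > 4000 → turbulent. ε/D = 4e-05/0.247 = 0.000162; Haaland: 1/√f = -1.8 log₁₀[1.45e-05 + 0.000686] = 5.678, so f = 0.03102.

f ≈ 0.0310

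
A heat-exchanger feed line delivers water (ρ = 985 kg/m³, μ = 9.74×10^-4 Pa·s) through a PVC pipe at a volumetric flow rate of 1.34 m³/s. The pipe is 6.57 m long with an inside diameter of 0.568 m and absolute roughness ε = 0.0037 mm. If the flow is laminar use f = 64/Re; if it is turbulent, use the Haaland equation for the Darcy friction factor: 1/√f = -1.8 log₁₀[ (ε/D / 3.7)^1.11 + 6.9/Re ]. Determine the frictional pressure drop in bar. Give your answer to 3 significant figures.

ΔP ≈ 0.0158 bar

Cross-sectional area A = πD²/4 = π(0.568)²/4 = 0.2534 m²; mean velocity V = Q/A = 1.34/0.2534 = 5.288 m/s.
Reynolds number Re = ρVD/μ = 985 · 5.288 · 0.568 / 0.000974 = 3.038e+06.
Re > 4000 → turbulent. Relative roughness ε/D = 3.7e-06/0.568 = 6.51e-06. Haaland: 1/√f = -1.8 log₁₀[(6.51e-06/3.7)^1.11 + 6.9/3.038e+06] = -1.8 log₁₀[4.1e-07 + 2.27e-06] = 10.03, so f = 0.009942.
Darcy-Weisbach: ΔP = f(L/D)(ρV²/2) = 0.009942·(6.57/0.568)·(985·5.288²/2) = 0.009942·11.57·1.377e+04 = 1584 Pa.
ΔP = 1584 Pa = 0.0158 bar.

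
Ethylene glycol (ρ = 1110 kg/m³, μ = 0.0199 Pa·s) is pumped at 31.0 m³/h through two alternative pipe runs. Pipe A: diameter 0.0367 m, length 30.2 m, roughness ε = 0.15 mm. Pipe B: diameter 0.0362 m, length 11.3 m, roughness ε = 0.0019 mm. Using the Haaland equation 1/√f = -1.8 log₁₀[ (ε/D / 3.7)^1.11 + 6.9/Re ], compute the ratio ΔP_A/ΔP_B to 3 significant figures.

ΔP_A/ΔP_B ≈ 3.12

Pipe A: V = Q/A = 0.008611/0.001058 = 8.14 m/s; Re = 1.666e+04; ε/D = 0.00409; Haaland → f = 0.03365; ΔP_A = f(L/D)(ρV²/2) = 1.018e+06 Pa.
Pipe B: V = Q/A = 0.008611/0.001029 = 8.367 m/s; Re = 1.689e+04; ε/D = 5.25e-05; Haaland → f = 0.02694; ΔP_B = f(L/D)(ρV²/2) = 3.268e+05 Pa.
ΔP_A/ΔP_B = 1.018e+06/3.268e+05 = 3.12.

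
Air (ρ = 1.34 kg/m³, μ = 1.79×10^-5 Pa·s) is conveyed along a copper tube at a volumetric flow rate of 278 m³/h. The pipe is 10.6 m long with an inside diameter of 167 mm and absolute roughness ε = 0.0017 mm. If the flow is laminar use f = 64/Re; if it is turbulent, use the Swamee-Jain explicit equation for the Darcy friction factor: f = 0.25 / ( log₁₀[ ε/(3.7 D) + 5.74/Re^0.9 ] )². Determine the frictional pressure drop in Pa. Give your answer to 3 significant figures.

ΔP ≈ 11.3 Pa

Q = 278 m³/h = 278/3600 = 0.07722 m³/s.
Cross-sectional area A = πD²/4 = π(0.167)²/4 = 0.0219 m²; mean velocity V = Q/A = 0.07722/0.0219 = 3.525 m/s.
Reynolds number Re = ρVD/μ = 1.34 · 3.525 · 0.167 / 1.79e-05 = 4.407e+04.
Re > 4000 → turbulent. Relative roughness ε/D = 1.7e-06/0.167 = 1.02e-05. Swamee-Jain: f = 0.25/(log₁₀[1.02e-05/3.7 + 5.74/4.407e+04^0.9])² = 0.25/(log₁₀[2.75e-06 + 0.000379])² = 0.25/(-3.418)² = 0.0214.
Darcy-Weisbach: ΔP = f(L/D)(ρV²/2) = 0.0214·(10.6/0.167)·(1.34·3.525²/2) = 0.0214·63.47·8.327 = 11.31 Pa.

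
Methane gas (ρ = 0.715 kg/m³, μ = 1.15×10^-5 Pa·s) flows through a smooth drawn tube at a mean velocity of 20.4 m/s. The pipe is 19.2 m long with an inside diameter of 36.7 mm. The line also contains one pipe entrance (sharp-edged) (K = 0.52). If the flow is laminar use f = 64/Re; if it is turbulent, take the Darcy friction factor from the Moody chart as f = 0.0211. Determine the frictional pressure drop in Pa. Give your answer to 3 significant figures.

ΔP ≈ 1720 Pa

Reynolds number Re = ρVD/μ = 0.715 · 20.4 · 0.0367 / 1.15e-05 = 4.655e+04.
Re > 4000 → turbulent; use the Moody-chart value f = 0.0211.
Total minor-loss coefficient ΣK = 1·0.52 = 0.52.
ΔP = [f·L/D + ΣK]·(ρV²/2) = [0.0211·19.2/0.0367 + 0.52]·(0.715·20.4²/2) = [11.04 + 0.52]·148.8 = 1720 Pa.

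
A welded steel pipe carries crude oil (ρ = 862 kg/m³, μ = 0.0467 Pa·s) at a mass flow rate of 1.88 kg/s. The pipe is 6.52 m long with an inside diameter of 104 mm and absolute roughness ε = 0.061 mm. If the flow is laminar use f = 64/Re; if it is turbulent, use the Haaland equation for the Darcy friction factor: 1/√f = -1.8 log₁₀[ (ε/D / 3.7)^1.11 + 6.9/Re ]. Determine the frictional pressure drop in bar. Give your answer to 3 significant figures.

ΔP ≈ 0.00231 bar

A = πD²/4 = π(0.104)²/4 = 0.008495 m²; mean velocity V = ṁ/(ρA) = 1.88/(862 · 0.008495) = 0.2567 m/s.
Reynolds number Re = ρVD/μ = 862 · 0.2567 · 0.104 / 0.0467 = 492.9.
Re < 2300 → laminar flow, so f = 64/Re = 64/492.9 = 0.1299 (the turbulent correlation is not needed).
Darcy-Weisbach: ΔP = f(L/D)(ρV²/2) = 0.1299·(6.52/0.104)·(862·0.2567²/2) = 0.1299·62.69·28.41 = 231.3 Pa.
ΔP = 231.3 Pa = 0.00231 bar.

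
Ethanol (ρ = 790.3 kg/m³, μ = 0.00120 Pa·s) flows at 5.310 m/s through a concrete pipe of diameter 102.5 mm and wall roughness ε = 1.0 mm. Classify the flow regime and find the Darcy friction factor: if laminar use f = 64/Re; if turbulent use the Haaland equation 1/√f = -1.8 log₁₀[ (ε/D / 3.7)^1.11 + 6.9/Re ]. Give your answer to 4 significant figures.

Re = ρVD/μ = 790.3·5.31·0.1025/0.0012 = 3.585e+05.
Re > 4000 → turbulent. ε/D = 0.001/0.1025 = 0.00976; Haaland: 1/√f = -1.8 log₁₀[0.00137 + 1.92e-05] = 5.142, so f = 0.03782.

f ≈ 0.03782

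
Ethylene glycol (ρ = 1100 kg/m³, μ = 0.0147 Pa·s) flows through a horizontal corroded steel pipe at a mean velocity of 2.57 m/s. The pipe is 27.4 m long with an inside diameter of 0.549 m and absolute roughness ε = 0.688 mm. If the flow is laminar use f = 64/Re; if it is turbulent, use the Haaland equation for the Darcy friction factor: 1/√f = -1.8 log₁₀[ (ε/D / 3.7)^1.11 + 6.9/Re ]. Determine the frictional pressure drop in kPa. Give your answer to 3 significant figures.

ΔP ≈ 4.12 kPa

Reynolds number Re = ρVD/μ = 1100 · 2.57 · 0.549 / 0.0147 = 1.056e+05.
Re > 4000 → turbulent. Relative roughness ε/D = 0.000688/0.549 = 0.00125. Haaland: 1/√f = -1.8 log₁₀[(0.00125/3.7)^1.11 + 6.9/1.056e+05] = -1.8 log₁₀[0.000141 + 6.54e-05] = 6.635, so f = 0.02271.
Darcy-Weisbach: ΔP = f(L/D)(ρV²/2) = 0.02271·(27.4/0.549)·(1100·2.57²/2) = 0.02271·49.91·3633 = 4118 Pa.
ΔP = 4118 Pa = 4.12 kPa.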